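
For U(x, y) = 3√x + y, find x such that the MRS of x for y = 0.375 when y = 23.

x = 16

MU_x = 3/(2√x), MU_y = 1.
MRS = 3/(2√x) ÷ 1.
MRS depends only on x: 1.5/√x = 0.375 ⇒ √x = 1.5/0.375 = 4 ⇒ x = 16.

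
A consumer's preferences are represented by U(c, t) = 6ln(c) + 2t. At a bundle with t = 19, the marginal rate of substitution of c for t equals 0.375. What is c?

MU_c = 6/c, MU_t = 2.
MRS = 6/c ÷ 2.
MRS depends only on c: 3/c = 0.375 ⇒ c = 3/0.375 = 8.

c = 8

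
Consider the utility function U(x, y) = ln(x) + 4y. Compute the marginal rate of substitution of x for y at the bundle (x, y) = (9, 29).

MRS = 1/36

MU_x = 1/x, MU_y = 4.
MRS = 1/x ÷ 4.
At (9, 29): MRS = 1/36.
That is, one extra unit of x is worth 1/36 units of y at the margin.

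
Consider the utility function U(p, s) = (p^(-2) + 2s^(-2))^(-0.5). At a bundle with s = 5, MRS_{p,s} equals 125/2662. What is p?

p = 11

For CES with ρ = -2, MRS = (1/2)·(s/p)^3.
Setting (1/2)·(5/p)^3 = 125/2662 gives (5/p)^3 = 125/1331, so 5/p = 5/11 and p = 11.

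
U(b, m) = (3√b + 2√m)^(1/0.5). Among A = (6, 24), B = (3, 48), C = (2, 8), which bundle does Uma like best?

Bundle B

Evaluate utility at each bundle:
U(A) = 294.000.
U(B) = 363.000.
U(C) = 98.000.
Highest utility is B, so B ≻ A ≻ C.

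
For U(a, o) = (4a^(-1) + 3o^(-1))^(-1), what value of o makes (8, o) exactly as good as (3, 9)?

U depends on (a, o) only through S = 4a^(-1) + 3o^(-1), so equal utility means equal S. At (3, 9): S = 5/3.
With a = 8: 4·8^(-1) = 0.5, so 3o^(-1) = 5/3 − 0.5 = 7/6, i.e. o^(-1) = 7/18.
Hence o = 1/(7/18) = 18/7.
Check: U(8, 18/7) = 0.6.

o = 18/7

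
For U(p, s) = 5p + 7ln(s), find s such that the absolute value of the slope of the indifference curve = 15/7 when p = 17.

MU_p = 5, MU_s = 7/s.
MRS = 5 ÷ (7/s).
MRS depends only on s: (5/7)·s = 15/7 ⇒ s = (15/7)/(5/7) = 3.

s = 3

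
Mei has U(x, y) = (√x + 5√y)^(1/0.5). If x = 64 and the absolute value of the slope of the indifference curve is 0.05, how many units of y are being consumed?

For CES with ρ = 0.5, MRS = (1/5)·√(y/x).
Setting (1/5)·√(y/64) = 0.05 gives √(y/64) = 0.25, so y/64 = 1/16 and y = 4.

y = 4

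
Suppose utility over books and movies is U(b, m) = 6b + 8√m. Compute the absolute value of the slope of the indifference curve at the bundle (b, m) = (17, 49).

MRS = 10.5

MU_b = 6, MU_m = 8/(2√m).
MRS = 6 ÷ (8/(2√m)).
At (17, 49): MRS = 10.5.
The indifference curve has slope −10.5 at this bundle.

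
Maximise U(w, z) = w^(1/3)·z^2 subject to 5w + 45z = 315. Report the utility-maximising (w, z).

MU_w = 1/3·w^(-2/3)·z^2 and MU_z = 2·w^(1/3)·z.
MRS = MU_w/MU_z = (1/6)·z/w.
Tangency: set MRS = p_w/p_z = 5/45 = 1/9.
So (1/6)·z/w = 1/9, i.e. z = (2/3)·w.
Substitute into the budget 5·w + 45·z = 315: 35·w = 315, so w* = 9.
Then z* = (2/3)·9 = 6.

w* = 9, z* = 6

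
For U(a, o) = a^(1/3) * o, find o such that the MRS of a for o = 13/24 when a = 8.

MU_a = 1/3·a^(-2/3)·o and MU_o = a^(1/3).
MRS = MU_a/MU_o = (1/3)·o/a.
Substitute a = 8: MRS = o/24. Setting o/24 = 13/24 gives o = (13/24)·24 = 13.

o = 13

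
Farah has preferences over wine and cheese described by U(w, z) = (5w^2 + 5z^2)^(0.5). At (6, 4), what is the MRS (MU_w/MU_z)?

For CES with ρ = 2, MRS = (z/w)^(-1).
At (6, 4): MRS = 1.5.
That is, one extra unit of w is worth 1.5 units of z at the margin.

MRS = 1.5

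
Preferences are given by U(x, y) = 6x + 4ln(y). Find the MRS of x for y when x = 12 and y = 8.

MRS = 12

MU_x = 6, MU_y = 4/y.
MRS = 6 ÷ (4/y).
At (12, 8): MRS = 12.
That is, one extra unit of x is worth 12 units of y at the margin.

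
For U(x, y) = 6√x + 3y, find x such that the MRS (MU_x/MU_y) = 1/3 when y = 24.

MU_x = 6/(2√x), MU_y = 3.
MRS = 6/(2√x) ÷ 3.
MRS depends only on x: 1/√x = 1/3 ⇒ √x = 1/(1/3) = 3 ⇒ x = 9.

x = 9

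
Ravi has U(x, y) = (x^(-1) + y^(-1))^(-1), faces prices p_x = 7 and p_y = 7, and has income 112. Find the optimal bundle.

For CES with ρ = -1, MRS = (y/x)^2.
Tangency: set MRS = p_x/p_y = 7/7 = 1.
So (y/x)^2 = 1; taking the square root, y/x = 1, i.e. y = x.
Substitute into the budget 7·x + 7·y = 112: 14·x = 112, so x* = 8 and y* = 8.

x* = 8, y* = 8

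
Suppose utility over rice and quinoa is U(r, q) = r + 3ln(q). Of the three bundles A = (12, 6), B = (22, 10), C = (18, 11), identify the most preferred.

Evaluate utility at each bundle:
U(A) = 17.375.
U(B) = 28.908.
U(C) = 25.194.
Highest utility is B, so B ≻ C ≻ A.

Bundle B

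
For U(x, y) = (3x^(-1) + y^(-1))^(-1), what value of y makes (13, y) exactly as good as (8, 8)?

U depends on (x, y) only through S = 3x^(-1) + y^(-1), so equal utility means equal S. At (8, 8): S = 0.5.
With x = 13: 3·13^(-1) = 3/13, so y^(-1) = 0.5 − 3/13 = 7/26.
Hence y = 1/(7/26) = 26/7.
Check: U(13, 26/7) = 2.

y = 26/7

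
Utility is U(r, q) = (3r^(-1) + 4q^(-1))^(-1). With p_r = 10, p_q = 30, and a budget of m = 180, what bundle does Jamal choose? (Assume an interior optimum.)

r* = 6, q* = 4

For CES with ρ = -1, MRS = (3/4)·(q/r)^2.
Tangency: set MRS = p_r/p_q = 10/30 = 1/3.
So (q/r)^2 = 4/9; taking the square root, q/r = 2/3, i.e. q = (2/3)·r.
Substitute into the budget 10·r + 30·q = 180: 30·r = 180, so r* = 6 and q* = (2/3)·6 = 4.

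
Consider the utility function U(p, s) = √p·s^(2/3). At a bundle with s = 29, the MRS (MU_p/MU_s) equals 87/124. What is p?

p = 31

MU_p = 0.5·p^(-0.5)·s^(2/3) and MU_s = 2/3·√p·s^(-1/3).
MRS = MU_p/MU_s = (0.75)·s/p.
Substitute s = 29: MRS = 21.75/p. Setting 21.75/p = 87/124 gives p = 21.75/(87/124) = 31.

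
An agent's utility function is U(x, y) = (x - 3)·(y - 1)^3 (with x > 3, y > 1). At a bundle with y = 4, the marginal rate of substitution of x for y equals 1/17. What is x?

MU_x = (y−1)^3, MU_y = 3·(x−3)·(y−1)^2.
MRS = (1/3)·(y−1)/(x−3).
Substitute y = 4: MRS = 1/(x − 3). Setting this equal to 1/17 gives x − 3 = 1/(1/17) = 17, so x = 20.

x = 20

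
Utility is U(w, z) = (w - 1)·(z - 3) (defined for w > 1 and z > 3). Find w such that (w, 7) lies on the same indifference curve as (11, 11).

U(11, 11) = 80.
Set U(w, 7) = 80 and solve.
With z = 7: (7 − 3) = 4, so (w − 1) = 80/4 = 20.
So w = 1 + 20 = 21.
Check: U(21, 7) = 80.

w = 21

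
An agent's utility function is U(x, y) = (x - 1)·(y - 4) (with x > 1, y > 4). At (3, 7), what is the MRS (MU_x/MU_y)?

MU_x = (y−4), MU_y = (x−1).
MRS = (y−4)/(x−1).
At (3, 7): MRS = 1.5.
The indifference curve has slope −1.5 at this bundle.

MRS = 1.5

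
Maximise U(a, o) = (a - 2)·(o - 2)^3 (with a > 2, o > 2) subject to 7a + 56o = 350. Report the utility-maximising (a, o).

MU_a = (o−2)^3, MU_o = 3·(a−2)·(o−2)^2.
MRS = (1/3)·(o−2)/(a−2).
Tangency: set MRS = p_a/p_o = 7/56 = 0.125.
So (1/3)·(o − 2)/(a − 2) = 0.125, i.e. (o − 2) = 0.375·(a − 2).
Rewrite the budget in excess-of-subsistence terms: 7·(a − 2) + 56·(o − 2) = 350 − 7·2 − 56·2 = 224.
Substituting, 28·(a − 2) = 224, so a − 2 = 8 and a* = 10.
Then o − 2 = 0.375·8 = 3, so o* = 5.

a* = 10, o* = 5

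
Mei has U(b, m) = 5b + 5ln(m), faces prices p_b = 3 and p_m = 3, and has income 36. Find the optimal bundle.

MU_b = 5, MU_m = 5/m.
MRS = 5 ÷ (5/m).
Tangency: set MRS = p_b/p_m = 3/3 = 1.
MRS depends only on m: m = 1 ⇒ m* = 1.
From the budget, 3·b = 36 − 3·1 = 33, so b* = 11.

b* = 11, m* = 1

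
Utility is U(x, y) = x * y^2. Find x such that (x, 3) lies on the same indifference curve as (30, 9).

U(30, 9) = 2430.
Set U(x, 3) = 2430 and solve.
With y = 3: 3^2 = 9, so x = 2430/9 = 270.
Check: U(270, 3) = 2430.

x = 270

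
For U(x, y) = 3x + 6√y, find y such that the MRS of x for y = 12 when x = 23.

MU_x = 3, MU_y = 6/(2√y).
MRS = 3 ÷ (6/(2√y)).
MRS depends only on y: √y = 12 ⇒ √y = 12 ⇒ y = 144.

y = 144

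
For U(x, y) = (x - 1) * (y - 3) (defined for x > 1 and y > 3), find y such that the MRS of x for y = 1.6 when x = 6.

MU_x = (y−3), MU_y = (x−1).
MRS = (y−3)/(x−1).
Substitute x = 6: MRS = (y − 3)/5. Setting this equal to 1.6 gives y − 3 = 1.6·5 = 8, so y = 11.

y = 11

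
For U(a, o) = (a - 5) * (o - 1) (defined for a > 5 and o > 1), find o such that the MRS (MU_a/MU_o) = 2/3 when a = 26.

MU_a = (o−1), MU_o = (a−5).
MRS = (o−1)/(a−5).
Substitute a = 26: MRS = (o − 1)/21. Setting this equal to 2/3 gives o − 1 = (2/3)·21 = 14, so o = 15.

o = 15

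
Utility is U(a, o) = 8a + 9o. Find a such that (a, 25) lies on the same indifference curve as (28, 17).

U(28, 17) = 377.
Set U(a, 25) = 377 and solve.
8a + 9·25 = 377 ⇒ 8a = 152 ⇒ a = 19.
Check: U(19, 25) = 377.

a = 19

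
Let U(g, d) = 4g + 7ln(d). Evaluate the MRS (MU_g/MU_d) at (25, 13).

MU_g = 4, MU_d = 7/d.
MRS = 4 ÷ (7/d).
At (25, 13): MRS = 52/7.
The indifference curve has slope −52/7 at this bundle.

MRS = 52/7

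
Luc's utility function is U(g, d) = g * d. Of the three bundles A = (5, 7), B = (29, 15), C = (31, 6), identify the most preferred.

Evaluate utility at each bundle:
U(A) = 35.
U(B) = 435.
U(C) = 186.
Highest utility is B, so B ≻ C ≻ A.

Bundle B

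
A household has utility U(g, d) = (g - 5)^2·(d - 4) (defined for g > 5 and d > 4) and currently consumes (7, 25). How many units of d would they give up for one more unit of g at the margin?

MRS = 21

MU_g = 2·(g−5)·(d−4), MU_d = (g−5)^2.
MRS = (2/1)·(d−4)/(g−5).
At (7, 25): MRS = 21.
The indifference curve has slope −21 at this bundle.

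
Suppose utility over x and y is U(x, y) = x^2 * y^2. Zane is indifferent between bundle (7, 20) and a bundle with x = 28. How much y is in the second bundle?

U(7, 20) = 19600.
Set U(28, y) = 19600 and solve.
With x = 28: 28^2 = 784, so y^2 = 19600/784 = 25; taking the square root, y = 5.
Check: U(28, 5) = 19600.

y = 5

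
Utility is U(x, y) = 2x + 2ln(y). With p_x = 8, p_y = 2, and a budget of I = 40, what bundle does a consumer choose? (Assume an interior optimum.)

MU_x = 2, MU_y = 2/y.
MRS = 2 ÷ (2/y).
Tangency: set MRS = p_x/p_y = 8/2 = 4.
MRS depends only on y: y = 4 ⇒ y* = 4.
From the budget, 8·x = 40 − 2·4 = 32, so x* = 4.

x* = 4, y* = 4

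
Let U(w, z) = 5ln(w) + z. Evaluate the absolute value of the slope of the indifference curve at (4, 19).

MRS = 1.25

MU_w = 5/w, MU_z = 1.
MRS = 5/w ÷ 1.
At (4, 19): MRS = 1.25.
So at (4, 19) the consumer would give up 1.25 units of z for one more unit of w.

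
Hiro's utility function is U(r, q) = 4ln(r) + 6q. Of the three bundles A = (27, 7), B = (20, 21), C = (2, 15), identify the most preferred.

Bundle B

Evaluate utility at each bundle:
U(A) = 55.183.
U(B) = 137.983.
U(C) = 92.773.
Highest utility is B, so B ≻ C ≻ A.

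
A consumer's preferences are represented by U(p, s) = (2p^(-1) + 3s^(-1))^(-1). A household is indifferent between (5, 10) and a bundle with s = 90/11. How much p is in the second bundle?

p = 6

U depends on (p, s) only through S = 2p^(-1) + 3s^(-1), so equal utility means equal S. At (5, 10): S = 0.7.
With s = 90/11: 3·(90/11)^(-1) = 11/30, so 2p^(-1) = 0.7 − 11/30 = 1/3, i.e. p^(-1) = 1/6.
Hence p = 1/(1/6) = 6.
Check: U(6, 90/11) = 1.4286.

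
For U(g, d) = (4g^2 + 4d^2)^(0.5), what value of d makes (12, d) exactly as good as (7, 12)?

U depends on (g, d) only through S = 4g^2 + 4d^2, so equal utility means equal S. At (7, 12): S = 772.
With g = 12: 4·12^2 = 576, so 4d^2 = 772 − 576 = 196, i.e. d^2 = 49.
Hence d = √49 = 7.
Check: U(12, 7) = 27.7849.

d = 7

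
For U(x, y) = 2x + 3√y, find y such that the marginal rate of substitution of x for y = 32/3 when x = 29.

y = 64

MU_x = 2, MU_y = 3/(2√y).
MRS = 2 ÷ (3/(2√y)).
MRS depends only on y: (4/3)·√y = 32/3 ⇒ √y = (32/3)/(4/3) = 8 ⇒ y = 64.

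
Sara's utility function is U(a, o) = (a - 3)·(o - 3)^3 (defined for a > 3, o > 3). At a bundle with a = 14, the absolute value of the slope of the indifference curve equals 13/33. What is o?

MU_a = (o−3)^3, MU_o = 3·(a−3)·(o−3)^2.
MRS = (1/3)·(o−3)/(a−3).
Substitute a = 14: MRS = (o − 3)/33. Setting this equal to 13/33 gives o − 3 = (13/33)·33 = 13, so o = 16.

o = 16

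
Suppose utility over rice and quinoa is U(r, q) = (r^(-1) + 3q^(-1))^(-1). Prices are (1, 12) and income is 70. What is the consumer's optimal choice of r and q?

r* = 10, q* = 5

For CES with ρ = -1, MRS = (1/3)·(q/r)^2.
Tangency: set MRS = p_r/p_q = 1/12.
So (q/r)^2 = 0.25; taking the square root, q/r = 0.5, i.e. q = 0.5·r.
Substitute into the budget 1·r + 12·q = 70: 7·r = 70, so r* = 10 and q* = 0.5·10 = 5.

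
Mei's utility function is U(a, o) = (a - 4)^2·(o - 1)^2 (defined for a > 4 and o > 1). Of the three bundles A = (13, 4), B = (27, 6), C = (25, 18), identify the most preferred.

Bundle C

Evaluate utility at each bundle:
U(A) = 729.
U(B) = 13225.
U(C) = 127449.
Highest utility is C, so C ≻ B ≻ A.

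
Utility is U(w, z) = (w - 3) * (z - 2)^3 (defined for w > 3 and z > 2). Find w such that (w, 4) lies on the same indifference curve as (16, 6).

U(16, 6) = 832.
Set U(w, 4) = 832 and solve.
With z = 4: (4 − 2)^3 = 8, so (w − 3) = 832/8 = 104.
So w = 3 + 104 = 107.
Check: U(107, 4) = 832.

w = 107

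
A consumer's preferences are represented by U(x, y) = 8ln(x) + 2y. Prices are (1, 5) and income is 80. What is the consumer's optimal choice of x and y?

MU_x = 8/x, MU_y = 2.
MRS = 8/x ÷ 2.
Tangency: set MRS = p_x/p_y = 1/5 = 0.2.
MRS depends only on x: 4/x = 0.2 ⇒ x* = 4/0.2 = 20.
From the budget, 5·y = 80 − 1·20 = 60, so y* = 12.

x* = 20, y* = 12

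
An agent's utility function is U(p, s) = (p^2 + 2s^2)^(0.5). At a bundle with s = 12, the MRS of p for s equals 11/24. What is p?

p = 11

For CES with ρ = 2, MRS = (1/2)·(s/p)^(-1).
Setting (1/2)·(12/p)^(-1) = 11/24 gives (12/p)^(-1) = 11/12, so 12/p = 12/11 and p = 11.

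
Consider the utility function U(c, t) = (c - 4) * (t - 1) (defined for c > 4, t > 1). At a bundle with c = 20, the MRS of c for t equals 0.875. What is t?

MU_c = (t−1), MU_t = (c−4).
MRS = (t−1)/(c−4).
Substitute c = 20: MRS = (t − 1)/16. Setting this equal to 0.875 gives t − 1 = 0.875·16 = 14, so t = 15.

t = 15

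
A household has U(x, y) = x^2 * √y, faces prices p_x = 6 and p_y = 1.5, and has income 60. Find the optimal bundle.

x* = 8, y* = 8

MU_x = 2·x·√y and MU_y = 0.5·x^2·y^(-0.5).
MRS = MU_x/MU_y = (4)·y/x.
Tangency: set MRS = p_x/p_y = 6/1.5 = 4.
So (4)·y/x = 4, i.e. y = x.
Substitute into the budget 6·x + 1.5·y = 60: 7.5·x = 60, so x* = 8.
Then y* = 8.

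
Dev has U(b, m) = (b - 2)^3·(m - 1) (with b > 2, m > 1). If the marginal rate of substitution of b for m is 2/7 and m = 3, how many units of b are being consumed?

b = 23

MU_b = 3·(b−2)^2·(m−1), MU_m = (b−2)^3.
MRS = (3/1)·(m−1)/(b−2).
Substitute m = 3: MRS = 6/(b − 2). Setting this equal to 2/7 gives b − 2 = 6/(2/7) = 21, so b = 23.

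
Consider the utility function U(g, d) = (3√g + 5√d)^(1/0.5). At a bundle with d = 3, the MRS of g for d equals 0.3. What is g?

For CES with ρ = 0.5, MRS = (3/5)·√(d/g).
Setting (3/5)·√(3/g) = 0.3 gives √(3/g) = 0.5, so 3/g = 0.25 and g = 12.

g = 12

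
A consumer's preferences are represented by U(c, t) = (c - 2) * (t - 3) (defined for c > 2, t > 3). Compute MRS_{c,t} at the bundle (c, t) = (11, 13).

MRS = 10/9

MU_c = (t−3), MU_t = (c−2).
MRS = (t−3)/(c−2).
At (11, 13): MRS = 10/9.
So at (11, 13) the consumer would give up 10/9 units of t for one more unit of c.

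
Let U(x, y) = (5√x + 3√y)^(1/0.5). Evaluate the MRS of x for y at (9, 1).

For CES with ρ = 0.5, MRS = (5/3)·√(y/x).
At (9, 1): MRS = 5/9.
That is, one extra unit of x is worth 5/9 units of y at the margin.

MRS = 5/9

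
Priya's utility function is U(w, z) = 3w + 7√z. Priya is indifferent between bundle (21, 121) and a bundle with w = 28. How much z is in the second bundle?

z = 64

U(21, 121) = 140.
Set U(28, z) = 140 and solve.
With w = 28: 7√z = 140 − 3·28 = 56, so √z = 8 and z = 64.
Check: U(28, 64) = 140.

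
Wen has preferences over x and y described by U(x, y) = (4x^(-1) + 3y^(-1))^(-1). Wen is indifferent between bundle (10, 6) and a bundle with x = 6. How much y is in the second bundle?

U depends on (x, y) only through S = 4x^(-1) + 3y^(-1), so equal utility means equal S. At (10, 6): S = 0.9.
With x = 6: 4·6^(-1) = 2/3, so 3y^(-1) = 0.9 − 2/3 = 7/30, i.e. y^(-1) = 7/90.
Hence y = 1/(7/90) = 90/7.
Check: U(6, 90/7) = 1.1111.

y = 90/7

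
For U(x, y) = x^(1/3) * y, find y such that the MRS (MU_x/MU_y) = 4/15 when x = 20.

MU_x = 1/3·x^(-2/3)·y and MU_y = x^(1/3).
MRS = MU_x/MU_y = (1/3)·y/x.
Substitute x = 20: MRS = y/60. Setting y/60 = 4/15 gives y = (4/15)·60 = 16.

y = 16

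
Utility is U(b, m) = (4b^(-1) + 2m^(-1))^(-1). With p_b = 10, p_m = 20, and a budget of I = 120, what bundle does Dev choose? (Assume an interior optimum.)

For CES with ρ = -1, MRS = (4/2)·(m/b)^2.
Tangency: set MRS = p_b/p_m = 10/20 = 0.5.
So (m/b)^2 = 0.25; taking the square root, m/b = 0.5, i.e. m = 0.5·b.
Substitute into the budget 10·b + 20·m = 120: 20·b = 120, so b* = 6 and m* = 0.5·6 = 3.

b* = 6, m* = 3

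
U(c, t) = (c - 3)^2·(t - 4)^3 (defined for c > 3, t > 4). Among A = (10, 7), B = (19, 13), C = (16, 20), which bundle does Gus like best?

Bundle C

Evaluate utility at each bundle:
U(A) = 1323.
U(B) = 186624.
U(C) = 692224.
Highest utility is C, so C ≻ B ≻ A.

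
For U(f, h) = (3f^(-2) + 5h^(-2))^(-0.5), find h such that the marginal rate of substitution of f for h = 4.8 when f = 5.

h = 10

For CES with ρ = -2, MRS = (3/5)·(h/f)^3.
Setting (3/5)·(h/5)^3 = 4.8 gives (h/5)^3 = 8, so h/5 = 2 and h = 10.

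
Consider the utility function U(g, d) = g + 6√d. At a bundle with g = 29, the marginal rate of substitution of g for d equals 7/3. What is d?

d = 49

MU_g = 1, MU_d = 6/(2√d).
MRS = 1 ÷ (6/(2√d)).
MRS depends only on d: (1/3)·√d = 7/3 ⇒ √d = (7/3)/(1/3) = 7 ⇒ d = 49.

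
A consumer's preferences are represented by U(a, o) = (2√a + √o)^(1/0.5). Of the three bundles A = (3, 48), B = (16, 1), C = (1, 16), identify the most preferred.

Evaluate utility at each bundle:
U(A) = 108.000.
U(B) = 81.000.
U(C) = 36.000.
Highest utility is A, so A ≻ B ≻ C.

Bundle A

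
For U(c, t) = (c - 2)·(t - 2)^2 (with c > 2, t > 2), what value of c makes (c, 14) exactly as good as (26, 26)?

c = 98

U(26, 26) = 13824.
Set U(c, 14) = 13824 and solve.
With t = 14: (14 − 2)^2 = 144, so (c − 2) = 13824/144 = 96.
So c = 2 + 96 = 98.
Check: U(98, 14) = 13824.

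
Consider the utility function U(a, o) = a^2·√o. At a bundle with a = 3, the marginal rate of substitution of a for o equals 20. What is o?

MU_a = 2·a·√o and MU_o = 0.5·a^2·o^(-0.5).
MRS = MU_a/MU_o = (4)·o/a.
Substitute a = 3: MRS = o/0.75. Setting o/0.75 = 20 gives o = 20·0.75 = 15.

o = 15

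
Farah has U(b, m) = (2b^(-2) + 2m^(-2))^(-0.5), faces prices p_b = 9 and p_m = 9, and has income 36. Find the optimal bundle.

For CES with ρ = -2, MRS = (m/b)^3.
Tangency: set MRS = p_b/p_m = 9/9 = 1.
So (m/b)^3 = 1; taking the cube root, m/b = 1, i.e. m = b.
Substitute into the budget 9·b + 9·m = 36: 18·b = 36, so b* = 2 and m* = 2.

b* = 2, m* = 2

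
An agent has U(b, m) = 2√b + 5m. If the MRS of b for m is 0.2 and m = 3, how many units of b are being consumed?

b = 1

MU_b = 2/(2√b), MU_m = 5.
MRS = 2/(2√b) ÷ 5.
MRS depends only on b: 0.2/√b = 0.2 ⇒ √b = 0.2/0.2 = 1 ⇒ b = 1.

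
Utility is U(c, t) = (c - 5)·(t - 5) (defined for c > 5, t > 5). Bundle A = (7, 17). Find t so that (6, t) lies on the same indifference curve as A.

U(7, 17) = 24.
Set U(6, t) = 24 and solve.
With c = 6: (6 − 5) = 1, so (t − 5) = 24/1 = 24.
So t = 5 + 24 = 29.
Check: U(6, 29) = 24.

t = 29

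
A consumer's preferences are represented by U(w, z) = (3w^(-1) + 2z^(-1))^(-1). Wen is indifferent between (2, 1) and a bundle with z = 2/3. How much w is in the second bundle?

w = 6

U depends on (w, z) only through S = 3w^(-1) + 2z^(-1), so equal utility means equal S. At (2, 1): S = 3.5.
With z = 2/3: 2·(2/3)^(-1) = 3, so 3w^(-1) = 3.5 − 3 = 0.5, i.e. w^(-1) = 1/6.
Hence w = 1/(1/6) = 6.
Check: U(6, 2/3) = 0.2857.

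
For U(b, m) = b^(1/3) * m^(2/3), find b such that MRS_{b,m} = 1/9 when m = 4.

MU_b = 1/3·b^(-2/3)·m^(2/3) and MU_m = 2/3·b^(1/3)·m^(-1/3).
MRS = MU_b/MU_m = (0.5)·m/b.
Substitute m = 4: MRS = 2/b. Setting 2/b = 1/9 gives b = 2/(1/9) = 18.

b = 18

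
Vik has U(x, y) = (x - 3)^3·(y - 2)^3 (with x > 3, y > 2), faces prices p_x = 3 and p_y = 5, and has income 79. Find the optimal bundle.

x* = 13, y* = 8

MU_x = 3·(x−3)^2·(y−2)^3, MU_y = 3·(x−3)^3·(y−2)^2.
MRS = (y−2)/(x−3).
Tangency: set MRS = p_x/p_y = 3/5 = 0.6.
So (y − 2)/(x − 3) = 0.6, i.e. (y − 2) = 0.6·(x − 3).
Rewrite the budget in excess-of-subsistence terms: 3·(x − 3) + 5·(y − 2) = 79 − 3·3 − 5·2 = 60.
Substituting, 6·(x − 3) = 60, so x − 3 = 10 and x* = 13.
Then y − 2 = 0.6·10 = 6, so y* = 8.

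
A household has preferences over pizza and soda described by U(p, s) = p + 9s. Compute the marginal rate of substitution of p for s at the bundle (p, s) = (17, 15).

MRS = 1/9

MU_p = 1, MU_s = 9, so MRS = 1/9 at every bundle.
At (17, 15): MRS = 1/9.
The indifference curve has slope −1/9 at this bundle.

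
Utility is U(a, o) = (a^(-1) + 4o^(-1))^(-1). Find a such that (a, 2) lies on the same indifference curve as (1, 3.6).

a = 9

U depends on (a, o) only through S = a^(-1) + 4o^(-1), so equal utility means equal S. At (1, 3.6): S = 19/9.
With o = 2: 4·2^(-1) = 2, so a^(-1) = 19/9 − 2 = 1/9.
Hence a = 1/(1/9) = 9.
Check: U(9, 2) = 0.4737.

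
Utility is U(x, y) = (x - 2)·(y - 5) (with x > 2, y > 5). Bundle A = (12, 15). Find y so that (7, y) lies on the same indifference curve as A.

y = 25

U(12, 15) = 100.
Set U(7, y) = 100 and solve.
With x = 7: (7 − 2) = 5, so (y − 5) = 100/5 = 20.
So y = 5 + 20 = 25.
Check: U(7, 25) = 100.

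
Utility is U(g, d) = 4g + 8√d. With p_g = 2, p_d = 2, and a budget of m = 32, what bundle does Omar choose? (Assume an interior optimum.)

g* = 15, d* = 1

MU_g = 4, MU_d = 8/(2√d).
MRS = 4 ÷ (8/(2√d)).
Tangency: set MRS = p_g/p_d = 2/2 = 1.
MRS depends only on d: √d = 1 ⇒ √d = 1 ⇒ d* = 1.
From the budget, 2·g = 32 − 2·1 = 30, so g* = 15.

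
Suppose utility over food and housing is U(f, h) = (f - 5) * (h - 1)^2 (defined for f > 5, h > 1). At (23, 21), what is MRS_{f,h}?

MU_f = (h−1)^2, MU_h = 2·(f−5)·(h−1).
MRS = (1/2)·(h−1)/(f−5).
At (23, 21): MRS = 5/9.
That is, one extra unit of f is worth 5/9 units of h at the margin.

MRS = 5/9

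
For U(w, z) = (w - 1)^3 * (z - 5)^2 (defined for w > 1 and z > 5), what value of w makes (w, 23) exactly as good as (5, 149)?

U(5, 149) = 1327104.
Set U(w, 23) = 1327104 and solve.
With z = 23: (23 − 5)^2 = 324, so (w − 1)^3 = 1327104/324 = 4096.
Taking the cube root (with w > 1): w − 1 = 16, so w = 17.
Check: U(17, 23) = 1327104.

w = 17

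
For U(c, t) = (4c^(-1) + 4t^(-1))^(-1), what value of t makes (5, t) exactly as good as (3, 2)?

U depends on (c, t) only through S = 4c^(-1) + 4t^(-1), so equal utility means equal S. At (3, 2): S = 10/3.
With c = 5: 4·5^(-1) = 0.8, so 4t^(-1) = 10/3 − 0.8 = 38/15, i.e. t^(-1) = 19/30.
Hence t = 1/(19/30) = 30/19.
Check: U(5, 30/19) = 0.3.

t = 30/19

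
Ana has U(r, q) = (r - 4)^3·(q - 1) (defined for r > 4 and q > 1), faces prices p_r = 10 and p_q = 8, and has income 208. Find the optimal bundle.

r* = 16, q* = 6

MU_r = 3·(r−4)^2·(q−1), MU_q = (r−4)^3.
MRS = (3/1)·(q−1)/(r−4).
Tangency: set MRS = p_r/p_q = 10/8 = 1.25.
So (3/1)·(q − 1)/(r − 4) = 1.25, i.e. (q − 1) = (5/12)·(r − 4).
Rewrite the budget in excess-of-subsistence terms: 10·(r − 4) + 8·(q − 1) = 208 − 10·4 − 8·1 = 160.
Substituting, (40/3)·(r − 4) = 160, so r − 4 = 12 and r* = 16.
Then q − 1 = (5/12)·12 = 5, so q* = 6.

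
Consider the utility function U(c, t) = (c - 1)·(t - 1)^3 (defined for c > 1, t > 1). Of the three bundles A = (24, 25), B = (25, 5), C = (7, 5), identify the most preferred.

Evaluate utility at each bundle:
U(A) = 317952.
U(B) = 1536.
U(C) = 384.
Highest utility is A, so A ≻ B ≻ C.

Bundle A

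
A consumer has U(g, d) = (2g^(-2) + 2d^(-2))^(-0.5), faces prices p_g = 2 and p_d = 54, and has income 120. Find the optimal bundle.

For CES with ρ = -2, MRS = (d/g)^3.
Tangency: set MRS = p_g/p_d = 2/54 = 1/27.
So (d/g)^3 = 1/27; taking the cube root, d/g = 1/3, i.e. d = (1/3)·g.
Substitute into the budget 2·g + 54·d = 120: 20·g = 120, so g* = 6 and d* = (1/3)·6 = 2.

g* = 6, d* = 2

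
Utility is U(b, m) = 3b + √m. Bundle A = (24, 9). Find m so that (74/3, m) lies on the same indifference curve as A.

U(24, 9) = 75.
Set U(74/3, m) = 75 and solve.
With b = 74/3: √m = 75 − 3·74/3 = 1, so √m = 1 and m = 1.
Check: U(74/3, 1) = 75.

m = 1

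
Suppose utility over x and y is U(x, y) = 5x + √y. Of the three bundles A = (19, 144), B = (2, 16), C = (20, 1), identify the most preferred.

Bundle A

Evaluate utility at each bundle:
U(A) = 107.000.
U(B) = 14.000.
U(C) = 101.000.
Highest utility is A, so A ≻ C ≻ B.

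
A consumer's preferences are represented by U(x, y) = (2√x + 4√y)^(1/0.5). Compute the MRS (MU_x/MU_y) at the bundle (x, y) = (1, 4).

MRS = 1

For CES with ρ = 0.5, MRS = (2/4)·√(y/x).
At (1, 4): MRS = 1.
The indifference curve has slope −1 at this bundle.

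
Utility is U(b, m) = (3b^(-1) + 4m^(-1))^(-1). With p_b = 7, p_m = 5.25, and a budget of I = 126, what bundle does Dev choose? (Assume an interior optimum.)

For CES with ρ = -1, MRS = (3/4)·(m/b)^2.
Tangency: set MRS = p_b/p_m = 7/5.25 = 4/3.
So (m/b)^2 = 16/9; taking the square root, m/b = 4/3, i.e. m = (4/3)·b.
Substitute into the budget 7·b + 5.25·m = 126: 14·b = 126, so b* = 9 and m* = (4/3)·9 = 12.

b* = 9, m* = 12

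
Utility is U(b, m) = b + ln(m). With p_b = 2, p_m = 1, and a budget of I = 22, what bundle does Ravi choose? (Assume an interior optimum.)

b* = 10, m* = 2

MU_b = 1, MU_m = 1/m.
MRS = 1 ÷ (1/m).
Tangency: set MRS = p_b/p_m = 2/1 = 2.
MRS depends only on m: m = 2 ⇒ m* = 2.
From the budget, 2·b = 22 − 1·2 = 20, so b* = 10.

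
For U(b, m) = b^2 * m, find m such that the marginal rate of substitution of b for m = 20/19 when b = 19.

MU_b = 2·b·m and MU_m = b^2.
MRS = MU_b/MU_m = (2/1)·m/b.
Substitute b = 19: MRS = m/9.5. Setting m/9.5 = 20/19 gives m = (20/19)·9.5 = 10.

m = 10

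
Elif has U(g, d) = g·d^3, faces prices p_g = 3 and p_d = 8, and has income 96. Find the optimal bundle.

g* = 8, d* = 9

MU_g = d^3 and MU_d = 3·g·d^2.
MRS = MU_g/MU_d = (1/3)·d/g.
Tangency: set MRS = p_g/p_d = 3/8 = 0.375.
So (1/3)·d/g = 0.375, i.e. d = 1.125·g.
Substitute into the budget 3·g + 8·d = 96: 12·g = 96, so g* = 8.
Then d* = 1.125·8 = 9.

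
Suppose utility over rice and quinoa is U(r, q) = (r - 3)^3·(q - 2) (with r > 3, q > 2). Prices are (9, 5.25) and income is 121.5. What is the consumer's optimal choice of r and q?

r* = 10, q* = 6

MU_r = 3·(r−3)^2·(q−2), MU_q = (r−3)^3.
MRS = (3/1)·(q−2)/(r−3).
Tangency: set MRS = p_r/p_q = 9/5.25 = 12/7.
So (3/1)·(q − 2)/(r − 3) = 12/7, i.e. (q − 2) = (4/7)·(r − 3).
Rewrite the budget in excess-of-subsistence terms: 9·(r − 3) + 5.25·(q − 2) = 121.5 − 9·3 − 5.25·2 = 84.
Substituting, 12·(r − 3) = 84, so r − 3 = 7 and r* = 10.
Then q − 2 = (4/7)·7 = 4, so q* = 6.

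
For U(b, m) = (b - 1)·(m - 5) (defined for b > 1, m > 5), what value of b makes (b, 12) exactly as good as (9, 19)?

b = 17

U(9, 19) = 112.
Set U(b, 12) = 112 and solve.
With m = 12: (12 − 5) = 7, so (b − 1) = 112/7 = 16.
So b = 1 + 16 = 17.
Check: U(17, 12) = 112.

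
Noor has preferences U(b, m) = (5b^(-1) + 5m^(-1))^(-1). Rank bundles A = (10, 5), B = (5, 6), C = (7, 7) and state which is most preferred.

Bundle C

Evaluate utility at each bundle:
U(A) = 0.667.
U(B) = 0.545.
U(C) = 0.700.
Highest utility is C, so C ≻ A ≻ B.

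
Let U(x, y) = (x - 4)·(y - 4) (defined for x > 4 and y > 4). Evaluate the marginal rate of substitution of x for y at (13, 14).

MRS = 10/9

MU_x = (y−4), MU_y = (x−4).
MRS = (y−4)/(x−4).
At (13, 14): MRS = 10/9.
That is, one extra unit of x is worth 10/9 units of y at the margin.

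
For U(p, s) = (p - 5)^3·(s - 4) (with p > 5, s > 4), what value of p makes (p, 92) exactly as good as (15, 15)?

p = 10

U(15, 15) = 11000.
Set U(p, 92) = 11000 and solve.
With s = 92: (92 − 4) = 88, so (p − 5)^3 = 11000/88 = 125.
Taking the cube root (with p > 5): p − 5 = 5, so p = 10.
Check: U(10, 92) = 11000.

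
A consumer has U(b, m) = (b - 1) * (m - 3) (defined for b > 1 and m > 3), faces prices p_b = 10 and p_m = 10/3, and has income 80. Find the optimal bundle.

b* = 4, m* = 12

MU_b = (m−3), MU_m = (b−1).
MRS = (m−3)/(b−1).
Tangency: set MRS = p_b/p_m = 10/(10/3) = 3.
So (m − 3)/(b − 1) = 3, i.e. (m − 3) = 3·(b − 1).
Rewrite the budget in excess-of-subsistence terms: 10·(b − 1) + (10/3)·(m − 3) = 80 − 10·1 − (10/3)·3 = 60.
Substituting, 20·(b − 1) = 60, so b − 1 = 3 and b* = 4.
Then m − 3 = 3·3 = 9, so m* = 12.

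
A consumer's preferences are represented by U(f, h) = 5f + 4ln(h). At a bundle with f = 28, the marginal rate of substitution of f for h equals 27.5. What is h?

h = 22

MU_f = 5, MU_h = 4/h.
MRS = 5 ÷ (4/h).
MRS depends only on h: 1.25·h = 27.5 ⇒ h = 27.5/1.25 = 22.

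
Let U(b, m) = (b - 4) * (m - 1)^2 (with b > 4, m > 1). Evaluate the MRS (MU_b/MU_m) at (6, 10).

MRS = 2.25

MU_b = (m−1)^2, MU_m = 2·(b−4)·(m−1).
MRS = (1/2)·(m−1)/(b−4).
At (6, 10): MRS = 2.25.
So at (6, 10) the consumer would give up 2.25 units of m for one more unit of b.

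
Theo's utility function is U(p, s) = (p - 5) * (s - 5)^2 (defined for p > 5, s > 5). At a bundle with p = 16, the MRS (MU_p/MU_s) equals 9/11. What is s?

MU_p = (s−5)^2, MU_s = 2·(p−5)·(s−5).
MRS = (1/2)·(s−5)/(p−5).
Substitute p = 16: MRS = (s − 5)/22. Setting this equal to 9/11 gives s − 5 = (9/11)·22 = 18, so s = 23.

s = 23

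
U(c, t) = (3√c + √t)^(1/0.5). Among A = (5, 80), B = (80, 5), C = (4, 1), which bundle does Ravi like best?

Evaluate utility at each bundle:
U(A) = 245.000.
U(B) = 845.000.
U(C) = 49.000.
Highest utility is B, so B ≻ A ≻ C.

Bundle B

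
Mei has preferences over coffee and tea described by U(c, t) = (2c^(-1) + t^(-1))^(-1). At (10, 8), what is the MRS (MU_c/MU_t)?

For CES with ρ = -1, MRS = (2/1)·(t/c)^2.
At (10, 8): MRS = 32/25.
The indifference curve has slope −32/25 at this bundle.

MRS = 32/25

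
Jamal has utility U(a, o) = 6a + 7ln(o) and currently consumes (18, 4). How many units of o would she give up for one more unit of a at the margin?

MU_a = 6, MU_o = 7/o.
MRS = 6 ÷ (7/o).
At (18, 4): MRS = 24/7.
So at (18, 4) the consumer would give up 24/7 units of o for one more unit of a.

MRS = 24/7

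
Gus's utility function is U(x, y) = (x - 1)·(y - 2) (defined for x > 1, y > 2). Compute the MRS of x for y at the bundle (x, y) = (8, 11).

MU_x = (y−2), MU_y = (x−1).
MRS = (y−2)/(x−1).
At (8, 11): MRS = 9/7.
The indifference curve has slope −9/7 at this bundle.

MRS = 9/7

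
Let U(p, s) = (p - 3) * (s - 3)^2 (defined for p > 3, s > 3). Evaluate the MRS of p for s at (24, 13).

MU_p = (s−3)^2, MU_s = 2·(p−3)·(s−3).
MRS = (1/2)·(s−3)/(p−3).
At (24, 13): MRS = 5/21.
So at (24, 13) the consumer would give up 5/21 units of s for one more unit of p.

MRS = 5/21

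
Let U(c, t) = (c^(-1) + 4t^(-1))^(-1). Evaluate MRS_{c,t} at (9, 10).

MRS = 25/81

For CES with ρ = -1, MRS = (1/4)·(t/c)^2.
At (9, 10): MRS = 25/81.
The indifference curve has slope −25/81 at this bundle.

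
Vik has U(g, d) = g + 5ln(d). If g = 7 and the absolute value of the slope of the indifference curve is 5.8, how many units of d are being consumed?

d = 29

MU_g = 1, MU_d = 5/d.
MRS = 1 ÷ (5/d).
MRS depends only on d: 0.2·d = 5.8 ⇒ d = 5.8/0.2 = 29.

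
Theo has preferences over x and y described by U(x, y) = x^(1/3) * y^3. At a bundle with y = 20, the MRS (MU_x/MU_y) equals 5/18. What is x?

x = 8

MU_x = 1/3·x^(-2/3)·y^3 and MU_y = 3·x^(1/3)·y^2.
MRS = MU_x/MU_y = (1/9)·y/x.
Substitute y = 20: MRS = (20/9)/x. Setting (20/9)/x = 5/18 gives x = (20/9)/(5/18) = 8.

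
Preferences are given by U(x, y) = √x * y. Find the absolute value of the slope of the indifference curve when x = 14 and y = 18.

MU_x = 0.5·x^(-0.5)·y and MU_y = √x.
MRS = MU_x/MU_y = (0.5)·y/x.
At (14, 18): MRS = 9/14.
That is, one extra unit of x is worth 9/14 units of y at the margin.

MRS = 9/14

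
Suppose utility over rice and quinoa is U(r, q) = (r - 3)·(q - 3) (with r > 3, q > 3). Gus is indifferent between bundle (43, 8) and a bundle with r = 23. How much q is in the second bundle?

q = 13

U(43, 8) = 200.
Set U(23, q) = 200 and solve.
With r = 23: (23 − 3) = 20, so (q − 3) = 200/20 = 10.
So q = 3 + 10 = 13.
Check: U(23, 13) = 200.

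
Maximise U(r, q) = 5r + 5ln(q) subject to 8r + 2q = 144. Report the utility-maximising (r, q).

r* = 17, q* = 4

MU_r = 5, MU_q = 5/q.
MRS = 5 ÷ (5/q).
Tangency: set MRS = p_r/p_q = 8/2 = 4.
MRS depends only on q: q = 4 ⇒ q* = 4.
From the budget, 8·r = 144 − 2·4 = 136, so r* = 17.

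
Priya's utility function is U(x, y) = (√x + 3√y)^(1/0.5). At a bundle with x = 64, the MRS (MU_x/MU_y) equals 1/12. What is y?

For CES with ρ = 0.5, MRS = (1/3)·√(y/x).
Setting (1/3)·√(y/64) = 1/12 gives √(y/64) = 0.25, so y/64 = 1/16 and y = 4.

y = 4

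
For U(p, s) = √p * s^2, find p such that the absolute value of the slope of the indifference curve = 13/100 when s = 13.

MU_p = 0.5·p^(-0.5)·s^2 and MU_s = 2·√p·s.
MRS = MU_p/MU_s = (0.25)·s/p.
Substitute s = 13: MRS = 3.25/p. Setting 3.25/p = 13/100 gives p = 3.25/(13/100) = 25.

p = 25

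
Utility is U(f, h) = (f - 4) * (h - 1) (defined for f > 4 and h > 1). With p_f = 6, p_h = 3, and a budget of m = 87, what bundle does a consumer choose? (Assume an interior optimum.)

MU_f = (h−1), MU_h = (f−4).
MRS = (h−1)/(f−4).
Tangency: set MRS = p_f/p_h = 6/3 = 2.
So (h − 1)/(f − 4) = 2, i.e. (h − 1) = 2·(f − 4).
Rewrite the budget in excess-of-subsistence terms: 6·(f − 4) + 3·(h − 1) = 87 − 6·4 − 3·1 = 60.
Substituting, 12·(f − 4) = 60, so f − 4 = 5 and f* = 9.
Then h − 1 = 2·5 = 10, so h* = 11.

f* = 9, h* = 11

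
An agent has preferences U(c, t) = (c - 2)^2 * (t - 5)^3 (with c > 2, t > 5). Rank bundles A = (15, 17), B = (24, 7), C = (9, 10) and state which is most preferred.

Bundle A

Evaluate utility at each bundle:
U(A) = 292032.
U(B) = 3872.
U(C) = 6125.
Highest utility is A, so A ≻ C ≻ B.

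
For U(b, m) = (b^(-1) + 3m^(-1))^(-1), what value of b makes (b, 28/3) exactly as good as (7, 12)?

b = 14

U depends on (b, m) only through S = b^(-1) + 3m^(-1), so equal utility means equal S. At (7, 12): S = 11/28.
With m = 28/3: 3·(28/3)^(-1) = 9/28, so b^(-1) = 11/28 − 9/28 = 1/14.
Hence b = 1/(1/14) = 14.
Check: U(14, 28/3) = 2.5455.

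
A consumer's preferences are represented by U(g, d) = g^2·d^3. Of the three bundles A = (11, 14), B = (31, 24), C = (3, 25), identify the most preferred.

Bundle B

Evaluate utility at each bundle:
U(A) = 332024.
U(B) = 13284864.
U(C) = 140625.
Highest utility is B, so B ≻ A ≻ C.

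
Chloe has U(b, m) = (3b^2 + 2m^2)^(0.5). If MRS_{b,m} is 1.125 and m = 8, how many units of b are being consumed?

For CES with ρ = 2, MRS = (3/2)·(m/b)^(-1).
Setting (3/2)·(8/b)^(-1) = 1.125 gives (8/b)^(-1) = 0.75, so 8/b = 4/3 and b = 6.

b = 6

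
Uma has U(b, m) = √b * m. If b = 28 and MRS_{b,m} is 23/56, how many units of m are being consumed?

m = 23

MU_b = 0.5·b^(-0.5)·m and MU_m = √b.
MRS = MU_b/MU_m = (0.5)·m/b.
Substitute b = 28: MRS = m/56. Setting m/56 = 23/56 gives m = (23/56)·56 = 23.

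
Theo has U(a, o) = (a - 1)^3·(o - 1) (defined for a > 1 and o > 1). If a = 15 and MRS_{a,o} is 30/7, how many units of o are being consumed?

o = 21

MU_a = 3·(a−1)^2·(o−1), MU_o = (a−1)^3.
MRS = (3/1)·(o−1)/(a−1).
Substitute a = 15: MRS = (o − 1)/(14/3). Setting this equal to 30/7 gives o − 1 = (30/7)·(14/3) = 20, so o = 21.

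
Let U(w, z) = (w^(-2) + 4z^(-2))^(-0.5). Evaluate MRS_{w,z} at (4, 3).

For CES with ρ = -2, MRS = (1/4)·(z/w)^3.
At (4, 3): MRS = 27/256.
The indifference curve has slope −27/256 at this bundle.

MRS = 27/256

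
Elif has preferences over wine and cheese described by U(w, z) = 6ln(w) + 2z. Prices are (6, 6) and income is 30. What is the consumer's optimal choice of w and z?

MU_w = 6/w, MU_z = 2.
MRS = 6/w ÷ 2.
Tangency: set MRS = p_w/p_z = 6/6 = 1.
MRS depends only on w: 3/w = 1 ⇒ w* = 3/1 = 3.
From the budget, 6·z = 30 − 6·3 = 12, so z* = 2.

w* = 3, z* = 2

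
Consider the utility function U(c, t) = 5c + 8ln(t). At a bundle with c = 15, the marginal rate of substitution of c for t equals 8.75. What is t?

t = 14

MU_c = 5, MU_t = 8/t.
MRS = 5 ÷ (8/t).
MRS depends only on t: 0.625·t = 8.75 ⇒ t = 8.75/0.625 = 14.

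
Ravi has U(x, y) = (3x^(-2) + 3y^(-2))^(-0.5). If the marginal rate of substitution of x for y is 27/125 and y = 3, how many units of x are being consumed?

x = 5

For CES with ρ = -2, MRS = (y/x)^3.
Setting (3/x)^3 = 27/125 gives 3/x = 0.6 and x = 5.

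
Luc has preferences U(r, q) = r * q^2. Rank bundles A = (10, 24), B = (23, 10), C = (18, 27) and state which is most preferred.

Evaluate utility at each bundle:
U(A) = 5760.
U(B) = 2300.
U(C) = 13122.
Highest utility is C, so C ≻ A ≻ B.

Bundle C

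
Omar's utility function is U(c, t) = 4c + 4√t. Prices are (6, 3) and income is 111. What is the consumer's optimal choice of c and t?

MU_c = 4, MU_t = 4/(2√t).
MRS = 4 ÷ (4/(2√t)).
Tangency: set MRS = p_c/p_t = 6/3 = 2.
MRS depends only on t: 2·√t = 2 ⇒ √t = 2/2 = 1 ⇒ t* = 1.
From the budget, 6·c = 111 − 3·1 = 108, so c* = 18.

c* = 18, t* = 1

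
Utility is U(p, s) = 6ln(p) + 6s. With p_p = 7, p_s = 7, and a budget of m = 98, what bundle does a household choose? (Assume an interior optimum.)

p* = 1, s* = 13

MU_p = 6/p, MU_s = 6.
MRS = 6/p ÷ 6.
Tangency: set MRS = p_p/p_s = 7/7 = 1.
MRS depends only on p: 1/p = 1 ⇒ p* = 1/1 = 1.
From the budget, 7·s = 98 − 7·1 = 91, so s* = 13.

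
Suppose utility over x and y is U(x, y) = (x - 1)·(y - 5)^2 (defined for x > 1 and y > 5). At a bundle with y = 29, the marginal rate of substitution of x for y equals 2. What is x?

x = 7

MU_x = (y−5)^2, MU_y = 2·(x−1)·(y−5).
MRS = (1/2)·(y−5)/(x−1).
Substitute y = 29: MRS = 12/(x − 1). Setting this equal to 2 gives x − 1 = 12/2 = 6, so x = 7.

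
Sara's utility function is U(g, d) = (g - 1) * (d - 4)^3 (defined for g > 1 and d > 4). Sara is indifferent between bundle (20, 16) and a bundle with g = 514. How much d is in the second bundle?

U(20, 16) = 32832.
Set U(514, d) = 32832 and solve.
With g = 514: (514 − 1) = 513, so (d − 4)^3 = 32832/513 = 64.
Taking the cube root (with d > 4): d − 4 = 4, so d = 8.
Check: U(514, 8) = 32832.

d = 8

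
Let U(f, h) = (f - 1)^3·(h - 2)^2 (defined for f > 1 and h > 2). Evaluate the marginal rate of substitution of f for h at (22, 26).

MU_f = 3·(f−1)^2·(h−2)^2, MU_h = 2·(f−1)^3·(h−2).
MRS = (3/2)·(h−2)/(f−1).
At (22, 26): MRS = 12/7.
The indifference curve has slope −12/7 at this bundle.

MRS = 12/7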